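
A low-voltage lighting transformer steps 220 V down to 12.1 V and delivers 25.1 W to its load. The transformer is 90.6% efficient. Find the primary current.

P_in = P_out/η = 25.1/0.906 = 27.704 W.
I_p = P_in/V_p = 27.704/220 = 0.126 A.

I_p ≈ 0.126 A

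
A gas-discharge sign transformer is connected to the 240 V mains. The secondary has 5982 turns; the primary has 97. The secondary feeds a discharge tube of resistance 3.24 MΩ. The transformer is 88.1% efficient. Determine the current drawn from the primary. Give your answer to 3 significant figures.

V_s = 240 × 5982/97 = 14801 V.
I_s = V_s/R = 14801/(3.24×10^6) = 0.0045682 A.
P_out = V_s I_s = 14801 × 0.0045682 = 67.612 W.
P_in = P_out/η = 67.612/0.881 = 76.745 W.
I_p = P_in/V_p = 76.745/240 = 0.320 A.

I_p ≈ 0.320 A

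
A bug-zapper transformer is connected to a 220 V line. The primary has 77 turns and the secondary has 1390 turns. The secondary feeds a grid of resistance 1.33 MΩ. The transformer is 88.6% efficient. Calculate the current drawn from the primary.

I_p ≈ 0.0608 A

V_s = 220 × 1390/77 = 3971.4 V.
I_s = V_s/R = 3971.4/(1.33×10^6) = 0.0029860 A.
P_out = V_s I_s = 3971.4 × 0.0029860 = 11.859 W.
P_in = P_out/η = 11.859/0.886 = 13.385 W.
I_p = P_in/V_p = 13.385/220 = 0.0608 A.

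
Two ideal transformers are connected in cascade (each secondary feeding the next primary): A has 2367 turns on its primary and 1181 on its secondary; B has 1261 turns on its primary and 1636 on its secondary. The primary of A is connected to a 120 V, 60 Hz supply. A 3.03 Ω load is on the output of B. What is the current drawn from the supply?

I_supply ≈ 16.6 A

After A: V = 120.00 × 1181/2367 = 59.873 V.
After B: V = 59.873 × 1636/1261 = 77.679 V.
I_load = 77.679/3.03 = 25.636 A, so P_out = 77.679 × 25.636 = 1991.4 W.
All ideal ⇒ P_in = P_out, so I_supply = 1991.4/120 = 16.6 A.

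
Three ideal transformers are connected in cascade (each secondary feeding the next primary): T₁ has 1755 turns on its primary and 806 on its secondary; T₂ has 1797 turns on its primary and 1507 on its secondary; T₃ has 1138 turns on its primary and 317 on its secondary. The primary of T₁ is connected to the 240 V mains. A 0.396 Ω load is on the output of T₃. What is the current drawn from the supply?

I_supply ≈ 6.98 A

Secondary of T₁: V = 240.00 × 806/1755 = 110.22 V.
Secondary of T₂: V = 110.22 × 1507/1797 = 92.435 V.
Secondary of T₃: V = 92.435 × 317/1138 = 25.748 V.
I_load = 25.748/0.396 = 65.021 A, so P_out = 25.748 × 65.021 = 1674.2 W.
All ideal ⇒ P_in = P_out, so I_supply = 1674.2/240 = 6.98 A.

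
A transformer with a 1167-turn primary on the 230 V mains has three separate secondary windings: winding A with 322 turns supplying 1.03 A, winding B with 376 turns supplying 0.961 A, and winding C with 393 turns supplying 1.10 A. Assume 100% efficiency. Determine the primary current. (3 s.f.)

V_A = 230 × 322/1167 = 63.462 V; V_B = 230 × 376/1167 = 74.105 V; V_C = 230 × 393/1167 = 77.455 V.
P_out = V_A I_A + V_B I_B + V_C I_C = 63.462×1.03 + 74.105×0.961 + 77.455×1.10 = 65.366 + 71.214 + 85.201 = 221.78 W.
Ideal ⇒ P_in = P_out, so I_p = P_out/V_p = 221.78/230 = 0.964 A.

I_p ≈ 0.964 A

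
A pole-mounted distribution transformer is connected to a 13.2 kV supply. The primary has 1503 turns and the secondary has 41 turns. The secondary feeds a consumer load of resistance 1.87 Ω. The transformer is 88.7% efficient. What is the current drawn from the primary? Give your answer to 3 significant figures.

V_s = 13200 × 41/1503 = 360.08 V.
I_s = V_s/R = 360.08/1.87 = 192.56 A.
P_out = V_s I_s = 360.08 × 192.56 = 69336 W.
P_in = P_out/η = 69336/0.887 = 78169 W.
I_p = P_in/V_p = 78169/13200 = 5.92 A.

I_p ≈ 5.92 A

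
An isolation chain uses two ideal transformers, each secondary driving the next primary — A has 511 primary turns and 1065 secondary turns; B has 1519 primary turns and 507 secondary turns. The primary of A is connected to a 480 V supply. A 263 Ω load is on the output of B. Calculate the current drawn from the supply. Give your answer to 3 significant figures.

I_supply ≈ 0.883 A

Secondary of A: V = 480.00 × 1065/511 = 1000.4 V.
Secondary of B: V = 1000.4 × 507/1519 = 333.90 V.
I_load = 333.90/263 = 1.2696 A, so P_out = 333.90 × 1.2696 = 423.92 W.
All ideal ⇒ P_in = P_out, so I_supply = 423.92/480 = 0.883 A.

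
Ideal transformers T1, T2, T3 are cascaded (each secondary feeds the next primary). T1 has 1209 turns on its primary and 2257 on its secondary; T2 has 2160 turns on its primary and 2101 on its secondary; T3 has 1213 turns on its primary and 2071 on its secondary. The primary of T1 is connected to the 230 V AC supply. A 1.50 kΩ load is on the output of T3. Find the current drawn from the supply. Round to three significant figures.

I_supply ≈ 1.47 A

Secondary of T1: V = 230.00 × 2257/1209 = 429.37 V.
Secondary of T2: V = 429.37 × 2101/2160 = 417.64 V.
Secondary of T3: V = 417.64 × 2071/1213 = 713.06 V.
I_load = 713.06/1500 = 0.47537 A, so P_out = 713.06 × 0.47537 = 338.97 W.
All ideal ⇒ P_in = P_out, so I_supply = 338.97/230 = 1.47 A.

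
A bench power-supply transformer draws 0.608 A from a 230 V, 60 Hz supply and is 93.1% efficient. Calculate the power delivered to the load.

P_in = V_p I_p = 230 × 0.608 = 139.84 W.
P_out = η P_in = 0.931 × 139.84 = 130 W.

P_out ≈ 130 W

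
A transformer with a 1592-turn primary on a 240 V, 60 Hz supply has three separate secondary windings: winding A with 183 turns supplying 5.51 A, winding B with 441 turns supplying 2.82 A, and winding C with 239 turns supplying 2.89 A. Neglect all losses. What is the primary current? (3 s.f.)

I_p ≈ 1.85 A

V_A = 240 × 183/1592 = 27.588 V; V_B = 240 × 441/1592 = 66.482 V; V_C = 240 × 239/1592 = 36.030 V.
P_out = V_A I_A + V_B I_B + V_C I_C = 27.588×5.51 + 66.482×2.82 + 36.030×2.89 = 152.01 + 187.48 + 104.13 = 443.62 W.
Ideal ⇒ P_in = P_out, so I_p = P_out/V_p = 443.62/240 = 1.85 A.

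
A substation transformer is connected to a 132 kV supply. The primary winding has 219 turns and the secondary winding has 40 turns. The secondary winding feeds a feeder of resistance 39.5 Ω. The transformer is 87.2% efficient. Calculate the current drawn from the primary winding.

V_s = 132000 × 40/219 = 24110 V.
I_s = V_s/R = 24110/39.5 = 610.37 A.
P_out = V_s I_s = 24110 × 610.37 = 1.4716×10^7 W.
P_in = P_out/η = 1.4716×10^7/0.872 = 1.6876×10^7 W.
I_p = P_in/V_p = 1.6876×10^7/132000 = 128 A.

I_p ≈ 128 A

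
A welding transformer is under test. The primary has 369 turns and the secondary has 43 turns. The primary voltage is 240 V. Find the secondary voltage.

V_s ≈ 28.0 V

V_s/V_p = N_s/N_p, so V_s = 240 × 43/369 = 28.0 V.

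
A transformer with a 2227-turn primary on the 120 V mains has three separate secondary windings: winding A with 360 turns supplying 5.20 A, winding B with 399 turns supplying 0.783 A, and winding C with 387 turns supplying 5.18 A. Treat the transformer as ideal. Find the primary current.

I_p ≈ 1.88 A

V_A = 120 × 360/2227 = 19.398 V; V_B = 120 × 399/2227 = 21.500 V; V_C = 120 × 387/2227 = 20.853 V.
P_out = V_A I_A + V_B I_B + V_C I_C = 19.398×5.20 + 21.500×0.783 + 20.853×5.18 = 100.87 + 16.834 + 108.02 = 225.72 W.
Ideal ⇒ P_in = P_out, so I_p = P_out/V_p = 225.72/120 = 1.88 A.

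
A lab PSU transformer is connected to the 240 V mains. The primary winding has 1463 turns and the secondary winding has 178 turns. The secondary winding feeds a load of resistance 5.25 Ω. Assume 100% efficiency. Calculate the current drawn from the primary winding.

V_s = V_p × N_s/N_p = 240 × 178/1463 = 29.200 V.
I_s = V_s/R = 29.200/5.25 = 5.5620 A.
For an ideal transformer I_p N_p = I_s N_s, so I_p = 5.5620 × 178/1463 = 0.677 A.

I_p ≈ 0.677 A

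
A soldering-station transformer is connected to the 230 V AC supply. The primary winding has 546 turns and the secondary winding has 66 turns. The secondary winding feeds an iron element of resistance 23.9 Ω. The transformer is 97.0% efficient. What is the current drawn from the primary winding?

I_p ≈ 0.145 A

V_s = 230 × 66/546 = 27.802 V.
I_s = V_s/R = 27.802/23.9 = 1.1633 A.
P_out = V_s I_s = 27.802 × 1.1633 = 32.342 W.
P_in = P_out/η = 32.342/0.970 = 33.342 W.
I_p = P_in/V_p = 33.342/230 = 0.145 A.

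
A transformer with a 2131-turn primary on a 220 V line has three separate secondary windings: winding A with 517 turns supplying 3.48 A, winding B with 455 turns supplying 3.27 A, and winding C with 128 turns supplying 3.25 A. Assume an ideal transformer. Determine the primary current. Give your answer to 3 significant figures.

V_A = 220 × 517/2131 = 53.374 V; V_B = 220 × 455/2131 = 46.973 V; V_C = 220 × 128/2131 = 13.214 V.
P_out = V_A I_A + V_B I_B + V_C I_C = 53.374×3.48 + 46.973×3.27 + 13.214×3.25 = 185.74 + 153.60 + 42.947 = 382.29 W.
Ideal ⇒ P_in = P_out, so I_p = P_out/V_p = 382.29/220 = 1.74 A.

I_p ≈ 1.74 A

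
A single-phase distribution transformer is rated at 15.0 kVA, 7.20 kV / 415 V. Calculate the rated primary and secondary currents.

I_p = S/V_p = 15000/7200 = 2.08 A.
I_s = S/V_s = 15000/415 = 36.1 A.

I_p ≈ 2.08 A, I_s ≈ 36.1 A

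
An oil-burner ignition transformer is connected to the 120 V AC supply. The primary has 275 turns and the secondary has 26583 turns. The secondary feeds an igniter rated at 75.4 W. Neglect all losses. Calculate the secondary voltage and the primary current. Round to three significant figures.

V_s = V_p × N_s/N_p = 120 × 26583/275 = 11600 V.
I_s = P/V_s = 75.4/11600 = 0.0065001 A.
I_p = I_s × N_s/N_p = 0.0065001 × 26583/275 = 0.628 A.

V_s ≈ 11600 V, I_p ≈ 0.628 A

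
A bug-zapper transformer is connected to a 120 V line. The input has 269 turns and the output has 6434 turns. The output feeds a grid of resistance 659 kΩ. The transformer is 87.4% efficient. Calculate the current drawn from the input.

V_out = 120 × 6434/269 = 2870.2 V.
I_out = V_out/R = 2870.2/659000 = 0.0043554 A.
P_out = V_out I_out = 2870.2 × 0.0043554 = 12.501 W.
P_in = P_out/η = 12.501/0.874 = 14.303 W.
I_in = P_in/V_in = 14.303/120 = 0.119 A.

I_in ≈ 0.119 A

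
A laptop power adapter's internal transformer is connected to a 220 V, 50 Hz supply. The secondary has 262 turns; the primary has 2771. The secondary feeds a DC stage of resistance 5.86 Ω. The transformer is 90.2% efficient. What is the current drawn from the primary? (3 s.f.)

I_p ≈ 0.372 A

V_s = 220 × 262/2771 = 20.801 V.
I_s = V_s/R = 20.801/5.86 = 3.5497 A.
P_out = V_s I_s = 20.801 × 3.5497 = 73.838 W.
P_in = P_out/η = 73.838/0.902 = 81.860 W.
I_p = P_in/V_p = 81.860/220 = 0.372 A.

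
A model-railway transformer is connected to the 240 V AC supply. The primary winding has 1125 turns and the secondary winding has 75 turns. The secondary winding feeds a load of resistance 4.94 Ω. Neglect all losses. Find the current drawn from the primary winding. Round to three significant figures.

I_p ≈ 0.216 A

V_s = V_p × N_s/N_p = 240 × 75/1125 = 16.000 V.
I_s = V_s/R = 16.000/4.94 = 3.2389 A.
For an ideal transformer I_p N_p = I_s N_s, so I_p = 3.2389 × 75/1125 = 0.216 A.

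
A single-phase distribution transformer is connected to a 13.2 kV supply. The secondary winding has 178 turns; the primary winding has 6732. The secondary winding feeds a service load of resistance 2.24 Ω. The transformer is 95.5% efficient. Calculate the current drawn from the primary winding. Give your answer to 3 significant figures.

I_p ≈ 4.31 A

V_s = 13200 × 178/6732 = 349.02 V.
I_s = V_s/R = 349.02/2.24 = 155.81 A.
P_out = V_s I_s = 349.02 × 155.81 = 54382 W.
P_in = P_out/η = 54382/0.955 = 56944 W.
I_p = P_in/V_p = 56944/13200 = 4.31 A.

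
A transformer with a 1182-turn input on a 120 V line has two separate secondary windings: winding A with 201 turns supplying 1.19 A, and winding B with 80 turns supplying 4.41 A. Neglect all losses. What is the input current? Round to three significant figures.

I_in ≈ 0.501 A

V_A = 120 × 201/1182 = 20.406 V; V_B = 120 × 80/1182 = 8.1218 V.
P_out = V_A I_A + V_B I_B = 20.406×1.19 + 8.1218×4.41 = 24.283 + 35.817 = 60.101 W.
Ideal ⇒ P_in = P_out, so I_in = P_out/V_in = 60.101/120 = 0.501 A.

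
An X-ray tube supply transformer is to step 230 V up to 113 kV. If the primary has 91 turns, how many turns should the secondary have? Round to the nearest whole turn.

N_s/N_p = V_s/V_p, so N_s = 91 × 113000/230 = 44708.7 ≈ 44709 turns.

N_s = 44709 turns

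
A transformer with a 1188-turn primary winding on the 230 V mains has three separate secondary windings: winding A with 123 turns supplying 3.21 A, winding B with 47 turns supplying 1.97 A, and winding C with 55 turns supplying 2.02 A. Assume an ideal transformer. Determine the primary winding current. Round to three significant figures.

V_A = 230 × 123/1188 = 23.813 V; V_B = 230 × 47/1188 = 9.0993 V; V_C = 230 × 55/1188 = 10.648 V.
P_out = V_A I_A + V_B I_B + V_C I_C = 23.813×3.21 + 9.0993×1.97 + 10.648×2.02 = 76.440 + 17.926 + 21.509 = 115.88 W.
Ideal ⇒ P_in = P_out, so I_p = P_out/V_p = 115.88/230 = 0.504 A.

I_p ≈ 0.504 A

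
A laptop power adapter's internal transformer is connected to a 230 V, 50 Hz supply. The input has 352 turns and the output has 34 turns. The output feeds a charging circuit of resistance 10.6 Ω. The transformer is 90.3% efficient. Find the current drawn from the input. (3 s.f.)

I_in ≈ 0.224 A

V_out = 230 × 34/352 = 22.216 V.
I_out = V_out/R = 22.216/10.6 = 2.0958 A.
P_out = V_out I_out = 22.216 × 2.0958 = 46.561 W.
P_in = P_out/η = 46.561/0.903 = 51.563 W.
I_in = P_in/V_in = 51.563/230 = 0.224 A.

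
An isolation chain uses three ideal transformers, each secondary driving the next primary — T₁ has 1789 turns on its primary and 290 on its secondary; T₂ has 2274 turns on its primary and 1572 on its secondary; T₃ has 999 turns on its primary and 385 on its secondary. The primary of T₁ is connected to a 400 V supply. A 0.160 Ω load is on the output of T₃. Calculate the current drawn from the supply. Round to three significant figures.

After T₁: V = 400.00 × 290/1789 = 64.841 V.
After T₂: V = 64.841 × 1572/2274 = 44.824 V.
After T₃: V = 44.824 × 385/999 = 17.274 V.
I_load = 17.274/0.160 = 107.97 A, so P_out = 17.274 × 107.97 = 1865.0 W.
All ideal ⇒ P_in = P_out, so I_supply = 1865.0/400 = 4.66 A.

I_supply ≈ 4.66 A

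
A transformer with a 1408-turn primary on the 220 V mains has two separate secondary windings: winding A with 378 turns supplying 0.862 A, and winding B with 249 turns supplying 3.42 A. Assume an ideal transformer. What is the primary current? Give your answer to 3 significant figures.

I_p ≈ 0.836 A

V_A = 220 × 378/1408 = 59.062 V; V_B = 220 × 249/1408 = 38.906 V.
P_out = V_A I_A + V_B I_B = 59.062×0.862 + 38.906×3.42 = 50.912 + 133.06 = 183.97 W.
Ideal ⇒ P_in = P_out, so I_p = P_out/V_p = 183.97/220 = 0.836 A.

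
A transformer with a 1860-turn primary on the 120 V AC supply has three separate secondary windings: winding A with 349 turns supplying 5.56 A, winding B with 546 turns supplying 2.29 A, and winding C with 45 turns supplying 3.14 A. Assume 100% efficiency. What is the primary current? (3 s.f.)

I_p ≈ 1.79 A

V_A = 120 × 349/1860 = 22.516 V; V_B = 120 × 546/1860 = 35.226 V; V_C = 120 × 45/1860 = 2.9032 V.
P_out = V_A I_A + V_B I_B + V_C I_C = 22.516×5.56 + 35.226×2.29 + 2.9032×3.14 = 125.19 + 80.667 + 9.1161 = 214.97 W.
Ideal ⇒ P_in = P_out, so I_p = P_out/V_p = 214.97/120 = 1.79 A.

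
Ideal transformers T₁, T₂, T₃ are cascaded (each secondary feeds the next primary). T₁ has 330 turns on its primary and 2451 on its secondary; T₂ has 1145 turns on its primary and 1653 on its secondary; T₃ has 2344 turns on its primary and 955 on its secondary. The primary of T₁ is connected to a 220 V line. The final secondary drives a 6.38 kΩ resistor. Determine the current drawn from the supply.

After T₁: V = 220.00 × 2451/330 = 1634.0 V.
After T₂: V = 1634.0 × 1653/1145 = 2359.0 V.
After T₃: V = 2359.0 × 955/2344 = 961.09 V.
I_load = 961.09/6380 = 0.15064 A, so P_out = 961.09 × 0.15064 = 144.78 W.
All ideal ⇒ P_in = P_out, so I_supply = 144.78/220 = 0.658 A.

I_supply ≈ 0.658 A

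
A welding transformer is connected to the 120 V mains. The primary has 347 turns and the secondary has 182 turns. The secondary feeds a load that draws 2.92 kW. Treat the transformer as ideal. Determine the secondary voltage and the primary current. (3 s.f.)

V_s = V_p × N_s/N_p = 120 × 182/347 = 62.939 V.
I_s = P/V_s = 2920/62.939 = 46.394 A.
I_p = I_s × N_s/N_p = 46.394 × 182/347 = 24.3 A.

V_s ≈ 62.9 V, I_p ≈ 24.3 A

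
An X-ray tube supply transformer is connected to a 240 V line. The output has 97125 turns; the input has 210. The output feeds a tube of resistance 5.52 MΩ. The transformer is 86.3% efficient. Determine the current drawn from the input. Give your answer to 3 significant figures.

I_in ≈ 10.8 A

V_out = 240 × 97125/210 = 111000 V.
I_out = V_out/R = 111000/(5.52×10^6) = 0.020109 A.
P_out = V_out I_out = 111000 × 0.020109 = 2232.1 W.
P_in = P_out/η = 2232.1/0.863 = 2586.4 W.
I_in = P_in/V_in = 2586.4/240 = 10.8 A.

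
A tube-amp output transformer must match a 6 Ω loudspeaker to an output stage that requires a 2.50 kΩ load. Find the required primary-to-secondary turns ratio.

Z_p/Z_s = (N_p/N_s)², so N_p/N_s = √(2500/6) = √417 = 20.4.

N_p/N_s ≈ 20.4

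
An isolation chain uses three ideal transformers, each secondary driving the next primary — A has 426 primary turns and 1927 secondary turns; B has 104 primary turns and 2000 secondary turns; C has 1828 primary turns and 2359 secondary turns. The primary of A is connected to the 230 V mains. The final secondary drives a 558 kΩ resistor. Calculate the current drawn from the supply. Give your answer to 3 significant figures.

I_supply ≈ 5.19 A

After A: V = 230.00 × 1927/426 = 1040.4 V.
After B: V = 1040.4 × 2000/104 = 20008 V.
After C: V = 20008 × 2359/1828 = 25820 V.
I_load = 25820/558000 = 0.046272 A, so P_out = 25820 × 0.046272 = 1194.7 W.
All ideal ⇒ P_in = P_out, so I_supply = 1194.7/230 = 5.19 A.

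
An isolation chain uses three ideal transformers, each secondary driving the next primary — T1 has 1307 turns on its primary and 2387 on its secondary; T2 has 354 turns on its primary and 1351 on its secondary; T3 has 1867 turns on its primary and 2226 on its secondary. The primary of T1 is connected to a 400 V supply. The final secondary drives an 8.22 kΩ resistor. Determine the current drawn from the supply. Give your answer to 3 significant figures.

Secondary of T1: V = 400.00 × 2387/1307 = 730.53 V.
Secondary of T2: V = 730.53 × 1351/354 = 2788.0 V.
Secondary of T3: V = 2788.0 × 2226/1867 = 3324.1 V.
I_load = 3324.1/8220 = 0.40439 A, so P_out = 3324.1 × 0.40439 = 1344.2 W.
All ideal ⇒ P_in = P_out, so I_supply = 1344.2/400 = 3.36 A.

I_supply ≈ 3.36 A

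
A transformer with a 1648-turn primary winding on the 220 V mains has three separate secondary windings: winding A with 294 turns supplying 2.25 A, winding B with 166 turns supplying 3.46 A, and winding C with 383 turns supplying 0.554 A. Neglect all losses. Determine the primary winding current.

V_A = 220 × 294/1648 = 39.248 V; V_B = 220 × 166/1648 = 22.160 V; V_C = 220 × 383/1648 = 51.129 V.
P_out = V_A I_A + V_B I_B + V_C I_C = 39.248×2.25 + 22.160×3.46 + 51.129×0.554 = 88.307 + 76.674 + 28.325 = 193.31 W.
Ideal ⇒ P_in = P_out, so I_p = P_out/V_p = 193.31/220 = 0.879 A.

I_p ≈ 0.879 A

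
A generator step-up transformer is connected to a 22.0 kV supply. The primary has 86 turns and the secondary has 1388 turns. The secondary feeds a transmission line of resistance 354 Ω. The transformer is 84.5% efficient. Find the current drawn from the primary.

I_p ≈ 19200 A

V_s = 22000 × 1388/86 = 355070 V.
I_s = V_s/R = 355070/354 = 1003.0 A.
P_out = V_s I_s = 355070 × 1003.0 = 3.5614×10^8 W.
P_in = P_out/η = 3.5614×10^8/0.845 = 4.2147×10^8 W.
I_p = P_in/V_p = 4.2147×10^8/22000 = 19200 A.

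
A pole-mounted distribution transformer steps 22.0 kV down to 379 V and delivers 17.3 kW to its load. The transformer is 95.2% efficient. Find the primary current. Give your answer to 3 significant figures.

I_p ≈ 0.826 A

P_in = P_out/η = 17300/0.952 = 18172 W.
I_p = P_in/V_p = 18172/22000 = 0.826 A.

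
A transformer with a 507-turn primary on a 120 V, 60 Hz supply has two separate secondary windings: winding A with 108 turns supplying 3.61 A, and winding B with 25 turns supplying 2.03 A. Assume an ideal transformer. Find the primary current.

V_A = 120 × 108/507 = 25.562 V; V_B = 120 × 25/507 = 5.9172 V.
P_out = V_A I_A + V_B I_B = 25.562×3.61 + 5.9172×2.03 = 92.279 + 12.012 = 104.29 W.
Ideal ⇒ P_in = P_out, so I_p = P_out/V_p = 104.29/120 = 0.869 A.

I_p ≈ 0.869 A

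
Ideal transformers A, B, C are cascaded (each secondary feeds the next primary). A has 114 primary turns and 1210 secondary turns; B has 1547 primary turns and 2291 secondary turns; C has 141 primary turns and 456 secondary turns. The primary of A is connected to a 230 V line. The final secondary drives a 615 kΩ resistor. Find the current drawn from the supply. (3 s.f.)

I_supply ≈ 0.966 A

Secondary of A: V = 230.00 × 1210/114 = 2441.2 V.
Secondary of B: V = 2441.2 × 2291/1547 = 3615.3 V.
Secondary of C: V = 3615.3 × 456/141 = 11692 V.
I_load = 11692/615000 = 0.019011 A, so P_out = 11692 × 0.019011 = 222.28 W.
All ideal ⇒ P_in = P_out, so I_supply = 222.28/230 = 0.966 A.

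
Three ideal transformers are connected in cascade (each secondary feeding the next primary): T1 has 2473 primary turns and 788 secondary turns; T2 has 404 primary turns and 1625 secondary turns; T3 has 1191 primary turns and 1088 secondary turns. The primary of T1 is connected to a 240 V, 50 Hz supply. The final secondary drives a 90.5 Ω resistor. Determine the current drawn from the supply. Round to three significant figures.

I_supply ≈ 3.64 A

Secondary of T1: V = 240.00 × 788/2473 = 76.474 V.
Secondary of T2: V = 76.474 × 1625/404 = 307.60 V.
Secondary of T3: V = 307.60 × 1088/1191 = 281.00 V.
I_load = 281.00/90.5 = 3.1049 A, so P_out = 281.00 × 3.1049 = 872.48 W.
All ideal ⇒ P_in = P_out, so I_supply = 872.48/240 = 3.64 A.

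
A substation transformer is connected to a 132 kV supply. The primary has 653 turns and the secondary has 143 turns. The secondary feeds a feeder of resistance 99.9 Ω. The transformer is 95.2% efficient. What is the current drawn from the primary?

V_s = 132000 × 143/653 = 28907 V.
I_s = V_s/R = 28907/99.9 = 289.36 A.
P_out = V_s I_s = 28907 × 289.36 = 8.3643×10^6 W.
P_in = P_out/η = 8.3643×10^6/0.952 = 8.7860×10^6 W.
I_p = P_in/V_p = 8.7860×10^6/132000 = 66.6 A.

I_p ≈ 66.6 A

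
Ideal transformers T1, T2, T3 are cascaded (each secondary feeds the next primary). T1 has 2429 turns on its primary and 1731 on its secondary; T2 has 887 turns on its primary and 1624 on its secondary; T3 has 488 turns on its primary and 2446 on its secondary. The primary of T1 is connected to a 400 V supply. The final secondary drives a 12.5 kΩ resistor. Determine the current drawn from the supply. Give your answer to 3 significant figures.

I_supply ≈ 1.37 A

Secondary of T1: V = 400.00 × 1731/2429 = 285.06 V.
Secondary of T2: V = 285.06 × 1624/887 = 521.91 V.
Secondary of T3: V = 521.91 × 2446/488 = 2615.9 V.
I_load = 2615.9/12500 = 0.20928 A, so P_out = 2615.9 × 0.20928 = 547.45 W.
All ideal ⇒ P_in = P_out, so I_supply = 547.45/400 = 1.37 A.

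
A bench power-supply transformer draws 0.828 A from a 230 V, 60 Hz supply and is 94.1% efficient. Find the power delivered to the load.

P_in = V_p I_p = 230 × 0.828 = 190.44 W.
P_out = η P_in = 0.941 × 190.44 = 179 W.

P_out ≈ 179 W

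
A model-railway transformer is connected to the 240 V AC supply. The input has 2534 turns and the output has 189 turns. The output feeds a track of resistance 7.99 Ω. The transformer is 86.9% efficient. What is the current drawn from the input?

I_in ≈ 0.192 A

V_out = 240 × 189/2534 = 17.901 V.
I_out = V_out/R = 17.901/7.99 = 2.2404 A.
P_out = V_out I_out = 17.901 × 2.2404 = 40.104 W.
P_in = P_out/η = 40.104/0.869 = 46.149 W.
I_in = P_in/V_in = 46.149/240 = 0.192 A.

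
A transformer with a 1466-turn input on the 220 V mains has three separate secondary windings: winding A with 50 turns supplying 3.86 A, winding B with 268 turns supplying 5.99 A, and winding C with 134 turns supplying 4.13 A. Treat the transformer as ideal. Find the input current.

V_A = 220 × 50/1466 = 7.5034 V; V_B = 220 × 268/1466 = 40.218 V; V_C = 220 × 134/1466 = 20.109 V.
P_out = V_A I_A + V_B I_B + V_C I_C = 7.5034×3.86 + 40.218×5.99 + 20.109×4.13 = 28.963 + 240.91 + 83.051 = 352.92 W.
Ideal ⇒ P_in = P_out, so I_in = P_out/V_in = 352.92/220 = 1.60 A.

I_in ≈ 1.60 A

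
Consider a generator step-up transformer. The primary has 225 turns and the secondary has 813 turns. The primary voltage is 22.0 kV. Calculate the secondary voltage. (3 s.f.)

V_s/V_p = N_s/N_p, so V_s = 22000 × 813/225 = 79500 V.

V_s ≈ 79500 V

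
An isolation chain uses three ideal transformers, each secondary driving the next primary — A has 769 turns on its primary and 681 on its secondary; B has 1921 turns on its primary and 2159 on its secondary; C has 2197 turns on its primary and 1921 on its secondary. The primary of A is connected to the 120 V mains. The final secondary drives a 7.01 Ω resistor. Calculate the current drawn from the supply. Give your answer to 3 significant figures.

I_supply ≈ 13.0 A

After A: V = 120.00 × 681/769 = 106.27 V.
After B: V = 106.27 × 2159/1921 = 119.43 V.
After C: V = 119.43 × 1921/2197 = 104.43 V.
I_load = 104.43/7.01 = 14.897 A, so P_out = 104.43 × 14.897 = 1555.7 W.
All ideal ⇒ P_in = P_out, so I_supply = 1555.7/120 = 13.0 A.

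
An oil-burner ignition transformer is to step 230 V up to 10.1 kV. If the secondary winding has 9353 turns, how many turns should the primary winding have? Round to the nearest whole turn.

N_p/N_s = V_p/V_s, so N_p = 9353 × 230/10100 = 213.0 ≈ 213 turns.

N_p = 213 turns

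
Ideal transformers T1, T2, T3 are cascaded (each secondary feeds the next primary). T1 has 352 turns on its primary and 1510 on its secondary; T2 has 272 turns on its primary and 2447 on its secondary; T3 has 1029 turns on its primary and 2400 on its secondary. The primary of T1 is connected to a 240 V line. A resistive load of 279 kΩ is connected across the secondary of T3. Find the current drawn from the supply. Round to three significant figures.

I_supply ≈ 6.97 A

Secondary of T1: V = 240.00 × 1510/352 = 1029.5 V.
Secondary of T2: V = 1029.5 × 2447/272 = 9262.1 V.
Secondary of T3: V = 9262.1 × 2400/1029 = 21603 V.
I_load = 21603/279000 = 0.077429 A, so P_out = 21603 × 0.077429 = 1672.7 W.
All ideal ⇒ P_in = P_out, so I_supply = 1672.7/240 = 6.97 A.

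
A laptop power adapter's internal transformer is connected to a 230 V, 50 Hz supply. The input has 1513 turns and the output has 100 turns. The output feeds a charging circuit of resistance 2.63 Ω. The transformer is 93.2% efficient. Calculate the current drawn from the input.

V_out = 230 × 100/1513 = 15.202 V.
I_out = V_out/R = 15.202/2.63 = 5.7801 A.
P_out = V_out I_out = 15.202 × 5.7801 = 87.866 W.
P_in = P_out/η = 87.866/0.932 = 94.277 W.
I_in = P_in/V_in = 94.277/230 = 0.410 A.

I_in ≈ 0.410 A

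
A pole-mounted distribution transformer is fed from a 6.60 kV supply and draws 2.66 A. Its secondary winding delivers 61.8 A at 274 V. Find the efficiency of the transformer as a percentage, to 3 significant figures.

P_in = 6600 × 2.66 = 17556.0 W.
P_out = 274 × 61.8 = 16933.2 W.
η = P_out/P_in = 16933.2/17556.0 = 0.965.

η ≈ 96.5%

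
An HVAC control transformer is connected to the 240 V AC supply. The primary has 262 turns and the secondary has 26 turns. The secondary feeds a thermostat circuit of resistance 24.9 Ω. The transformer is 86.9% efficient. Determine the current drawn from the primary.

V_s = 240 × 26/262 = 23.817 V.
I_s = V_s/R = 23.817/24.9 = 0.95650 A.
P_out = V_s I_s = 23.817 × 0.95650 = 22.781 W.
P_in = P_out/η = 22.781/0.869 = 26.215 W.
I_p = P_in/V_p = 26.215/240 = 0.109 A.

I_p ≈ 0.109 A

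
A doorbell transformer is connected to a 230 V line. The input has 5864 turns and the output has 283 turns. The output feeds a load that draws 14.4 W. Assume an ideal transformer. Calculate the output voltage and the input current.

V_out ≈ 11.1 V, I_in ≈ 0.0626 A

V_out = V_in × N_out/N_in = 230 × 283/5864 = 11.100 V.
I_out = P/V_out = 14.4/11.100 = 1.2973 A.
I_in = I_out × N_out/N_in = 1.2973 × 283/5864 = 0.0626 A.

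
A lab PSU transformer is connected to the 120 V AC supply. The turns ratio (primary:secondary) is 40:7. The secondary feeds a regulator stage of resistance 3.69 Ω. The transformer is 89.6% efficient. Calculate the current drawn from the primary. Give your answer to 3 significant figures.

V_s = 120 × 7/40 = 21.000 V.
I_s = V_s/R = 21.000/3.69 = 5.6911 A.
P_out = V_s I_s = 21.000 × 5.6911 = 119.51 W.
P_in = P_out/η = 119.51/0.896 = 133.38 W.
I_p = P_in/V_p = 133.38/120 = 1.11 A.

I_p ≈ 1.11 A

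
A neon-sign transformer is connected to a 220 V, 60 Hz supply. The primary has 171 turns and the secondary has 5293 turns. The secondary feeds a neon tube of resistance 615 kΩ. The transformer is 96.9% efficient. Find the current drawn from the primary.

V_s = 220 × 5293/171 = 6809.7 V.
I_s = V_s/R = 6809.7/615000 = 0.011073 A.
P_out = V_s I_s = 6809.7 × 0.011073 = 75.402 W.
P_in = P_out/η = 75.402/0.969 = 77.814 W.
I_p = P_in/V_p = 77.814/220 = 0.354 A.

I_p ≈ 0.354 A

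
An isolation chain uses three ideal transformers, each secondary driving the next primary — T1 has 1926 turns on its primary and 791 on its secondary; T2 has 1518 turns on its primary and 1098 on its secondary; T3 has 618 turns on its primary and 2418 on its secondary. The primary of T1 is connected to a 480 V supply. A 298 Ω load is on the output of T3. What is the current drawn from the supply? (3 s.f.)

I_supply ≈ 2.18 A

Secondary of T1: V = 480.00 × 791/1926 = 197.13 V.
Secondary of T2: V = 197.13 × 1098/1518 = 142.59 V.
Secondary of T3: V = 142.59 × 2418/618 = 557.90 V.
I_load = 557.90/298 = 1.8722 A, so P_out = 557.90 × 1.8722 = 1044.5 W.
All ideal ⇒ P_in = P_out, so I_supply = 1044.5/480 = 2.18 A.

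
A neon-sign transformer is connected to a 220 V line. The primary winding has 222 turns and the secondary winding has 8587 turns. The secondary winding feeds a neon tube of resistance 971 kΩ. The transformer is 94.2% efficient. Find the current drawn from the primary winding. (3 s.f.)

V_s = 220 × 8587/222 = 8509.6 V.
I_s = V_s/R = 8509.6/971000 = 0.0087638 A.
P_out = V_s I_s = 8509.6 × 0.0087638 = 74.577 W.
P_in = P_out/η = 74.577/0.942 = 79.168 W.
I_p = P_in/V_p = 79.168/220 = 0.360 A.

I_p ≈ 0.360 A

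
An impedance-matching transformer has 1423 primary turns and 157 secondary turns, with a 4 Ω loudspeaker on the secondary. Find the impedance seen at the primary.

Z_p ≈ 329 Ω

Z_p = (N_p/N_s)² × Z_s = (1423/157)² × 4 = 329 Ω.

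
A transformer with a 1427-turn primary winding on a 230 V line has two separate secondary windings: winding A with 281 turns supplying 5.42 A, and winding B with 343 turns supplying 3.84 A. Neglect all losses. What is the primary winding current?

I_p ≈ 1.99 A

V_A = 230 × 281/1427 = 45.291 V; V_B = 230 × 343/1427 = 55.284 V.
P_out = V_A I_A + V_B I_B = 45.291×5.42 + 55.284×3.84 = 245.48 + 212.29 = 457.77 W.
Ideal ⇒ P_in = P_out, so I_p = P_out/V_p = 457.77/230 = 1.99 A.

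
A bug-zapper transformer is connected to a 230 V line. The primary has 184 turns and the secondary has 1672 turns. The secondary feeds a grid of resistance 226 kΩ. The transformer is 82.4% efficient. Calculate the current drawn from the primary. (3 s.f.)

V_s = 230 × 1672/184 = 2090.0 V.
I_s = V_s/R = 2090.0/226000 = 0.0092478 A.
P_out = V_s I_s = 2090.0 × 0.0092478 = 19.328 W.
P_in = P_out/η = 19.328/0.824 = 23.456 W.
I_p = P_in/V_p = 23.456/230 = 0.102 A.

I_p ≈ 0.102 A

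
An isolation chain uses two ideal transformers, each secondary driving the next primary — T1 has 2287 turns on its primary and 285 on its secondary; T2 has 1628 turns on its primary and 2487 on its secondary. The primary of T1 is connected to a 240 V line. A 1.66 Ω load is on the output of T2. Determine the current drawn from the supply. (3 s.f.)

I_supply ≈ 5.24 A

After T1: V = 240.00 × 285/2287 = 29.908 V.
After T2: V = 29.908 × 2487/1628 = 45.689 V.
I_load = 45.689/1.66 = 27.523 A, so P_out = 45.689 × 27.523 = 1257.5 W.
All ideal ⇒ P_in = P_out, so I_supply = 1257.5/240 = 5.24 A.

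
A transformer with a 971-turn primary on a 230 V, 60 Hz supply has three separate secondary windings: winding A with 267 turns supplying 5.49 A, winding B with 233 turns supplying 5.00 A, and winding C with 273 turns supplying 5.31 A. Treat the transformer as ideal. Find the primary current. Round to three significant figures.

I_p ≈ 4.20 A

V_A = 230 × 267/971 = 63.244 V; V_B = 230 × 233/971 = 55.191 V; V_C = 230 × 273/971 = 64.665 V.
P_out = V_A I_A + V_B I_B + V_C I_C = 63.244×5.49 + 55.191×5.00 + 64.665×5.31 = 347.21 + 275.95 + 343.37 = 966.54 W.
Ideal ⇒ P_in = P_out, so I_p = P_out/V_p = 966.54/230 = 4.20 A.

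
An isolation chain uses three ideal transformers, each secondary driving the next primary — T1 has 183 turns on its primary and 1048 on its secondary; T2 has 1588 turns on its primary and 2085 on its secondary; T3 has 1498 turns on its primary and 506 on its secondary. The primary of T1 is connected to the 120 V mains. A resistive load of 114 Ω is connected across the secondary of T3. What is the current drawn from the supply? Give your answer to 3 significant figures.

After T1: V = 120.00 × 1048/183 = 687.21 V.
After T2: V = 687.21 × 2085/1588 = 902.29 V.
After T3: V = 902.29 × 506/1498 = 304.78 V.
I_load = 304.78/114 = 2.6735 A, so P_out = 304.78 × 2.6735 = 814.83 W.
All ideal ⇒ P_in = P_out, so I_supply = 814.83/120 = 6.79 A.

I_supply ≈ 6.79 A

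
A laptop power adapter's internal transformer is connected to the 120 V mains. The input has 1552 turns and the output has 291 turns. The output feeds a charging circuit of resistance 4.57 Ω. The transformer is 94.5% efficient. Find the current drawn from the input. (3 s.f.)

V_out = 120 × 291/1552 = 22.500 V.
I_out = V_out/R = 22.500/4.57 = 4.9234 A.
P_out = V_out I_out = 22.500 × 4.9234 = 110.78 W.
P_in = P_out/η = 110.78/0.945 = 117.22 W.
I_in = P_in/V_in = 117.22/120 = 0.977 A.

I_in ≈ 0.977 A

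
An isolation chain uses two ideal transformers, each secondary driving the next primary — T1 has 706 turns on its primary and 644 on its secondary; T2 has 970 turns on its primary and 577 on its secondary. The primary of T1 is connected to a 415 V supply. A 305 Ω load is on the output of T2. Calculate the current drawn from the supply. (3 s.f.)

After T1: V = 415.00 × 644/706 = 378.56 V.
After T2: V = 378.56 × 577/970 = 225.18 V.
I_load = 225.18/305 = 0.73830 A, so P_out = 225.18 × 0.73830 = 166.25 W.
All ideal ⇒ P_in = P_out, so I_supply = 166.25/415 = 0.401 A.

I_supply ≈ 0.401 A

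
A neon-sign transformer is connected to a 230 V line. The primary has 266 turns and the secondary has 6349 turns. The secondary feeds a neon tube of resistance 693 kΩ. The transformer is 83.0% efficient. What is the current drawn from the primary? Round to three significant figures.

V_s = 230 × 6349/266 = 5489.7 V.
I_s = V_s/R = 5489.7/693000 = 0.0079217 A.
P_out = V_s I_s = 5489.7 × 0.0079217 = 43.488 W.
P_in = P_out/η = 43.488/0.830 = 52.395 W.
I_p = P_in/V_p = 52.395/230 = 0.228 A.

I_p ≈ 0.228 A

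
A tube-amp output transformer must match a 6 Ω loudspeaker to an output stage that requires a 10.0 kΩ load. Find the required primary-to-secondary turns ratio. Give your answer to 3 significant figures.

N_p/N_s ≈ 40.8

Z_p/Z_s = (N_p/N_s)², so N_p/N_s = √(10000/6) = √1670 = 40.8.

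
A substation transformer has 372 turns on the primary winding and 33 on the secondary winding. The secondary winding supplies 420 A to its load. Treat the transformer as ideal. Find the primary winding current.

I_p ≈ 37.3 A

For an ideal transformer I_p/I_s = N_s/N_p, so I_p = 420 × 33/372 = 37.3 A.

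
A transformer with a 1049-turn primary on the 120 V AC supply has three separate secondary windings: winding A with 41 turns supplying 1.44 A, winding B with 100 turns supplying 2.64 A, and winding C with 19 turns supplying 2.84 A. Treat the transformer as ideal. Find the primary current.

V_A = 120 × 41/1049 = 4.6902 V; V_B = 120 × 100/1049 = 11.439 V; V_C = 120 × 19/1049 = 2.1735 V.
P_out = V_A I_A + V_B I_B + V_C I_C = 4.6902×1.44 + 11.439×2.64 + 2.1735×2.84 = 6.7539 + 30.200 + 6.1727 = 43.127 W.
Ideal ⇒ P_in = P_out, so I_p = P_out/V_p = 43.127/120 = 0.359 A.

I_p ≈ 0.359 A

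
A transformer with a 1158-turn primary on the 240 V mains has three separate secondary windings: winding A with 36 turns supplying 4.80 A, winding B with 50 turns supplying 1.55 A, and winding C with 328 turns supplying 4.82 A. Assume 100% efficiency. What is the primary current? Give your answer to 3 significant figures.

V_A = 240 × 36/1158 = 7.4611 V; V_B = 240 × 50/1158 = 10.363 V; V_C = 240 × 328/1158 = 67.979 V.
P_out = V_A I_A + V_B I_B + V_C I_C = 7.4611×4.80 + 10.363×1.55 + 67.979×4.82 = 35.813 + 16.062 + 327.66 = 379.54 W.
Ideal ⇒ P_in = P_out, so I_p = P_out/V_p = 379.54/240 = 1.58 A.

I_p ≈ 1.58 A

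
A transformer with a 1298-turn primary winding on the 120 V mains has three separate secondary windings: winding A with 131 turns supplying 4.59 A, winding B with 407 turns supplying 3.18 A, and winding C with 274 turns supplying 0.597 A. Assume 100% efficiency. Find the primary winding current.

I_p ≈ 1.59 A

V_A = 120 × 131/1298 = 12.111 V; V_B = 120 × 407/1298 = 37.627 V; V_C = 120 × 274/1298 = 25.331 V.
P_out = V_A I_A + V_B I_B + V_C I_C = 12.111×4.59 + 37.627×3.18 + 25.331×0.597 = 55.589 + 119.65 + 15.123 = 190.37 W.
Ideal ⇒ P_in = P_out, so I_p = P_out/V_p = 190.37/120 = 1.59 A.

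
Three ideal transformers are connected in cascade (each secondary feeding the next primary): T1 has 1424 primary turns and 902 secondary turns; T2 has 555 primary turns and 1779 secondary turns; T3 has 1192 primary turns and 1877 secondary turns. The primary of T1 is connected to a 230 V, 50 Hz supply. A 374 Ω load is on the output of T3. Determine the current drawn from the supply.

I_supply ≈ 6.29 A

After T1: V = 230.00 × 902/1424 = 145.69 V.
After T2: V = 145.69 × 1779/555 = 466.99 V.
After T3: V = 466.99 × 1877/1192 = 735.35 V.
I_load = 735.35/374 = 1.9662 A, so P_out = 735.35 × 1.9662 = 1445.8 W.
All ideal ⇒ P_in = P_out, so I_supply = 1445.8/230 = 6.29 A.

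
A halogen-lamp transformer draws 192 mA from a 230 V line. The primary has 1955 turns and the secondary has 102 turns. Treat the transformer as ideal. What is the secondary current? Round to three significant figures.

I_s ≈ 3.68 A

I_s/I_p = N_p/N_s, so I_s = 0.192 × 1955/102 = 3.68 A.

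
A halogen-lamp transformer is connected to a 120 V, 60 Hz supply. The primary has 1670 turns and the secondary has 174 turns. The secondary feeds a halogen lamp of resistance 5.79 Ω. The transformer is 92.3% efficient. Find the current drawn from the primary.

I_p ≈ 0.244 A

V_s = 120 × 174/1670 = 12.503 V.
I_s = V_s/R = 12.503/5.79 = 2.1594 A.
P_out = V_s I_s = 12.503 × 2.1594 = 26.999 W.
P_in = P_out/η = 26.999/0.923 = 29.251 W.
I_p = P_in/V_p = 29.251/120 = 0.244 A.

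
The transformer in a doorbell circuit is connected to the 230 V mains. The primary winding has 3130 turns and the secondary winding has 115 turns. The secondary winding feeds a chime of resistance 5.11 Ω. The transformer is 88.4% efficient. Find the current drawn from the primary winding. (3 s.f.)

V_s = 230 × 115/3130 = 8.4505 V.
I_s = V_s/R = 8.4505/5.11 = 1.6537 A.
P_out = V_s I_s = 8.4505 × 1.6537 = 13.975 W.
P_in = P_out/η = 13.975/0.884 = 15.808 W.
I_p = P_in/V_p = 15.808/230 = 0.0687 A.

I_p ≈ 0.0687 A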